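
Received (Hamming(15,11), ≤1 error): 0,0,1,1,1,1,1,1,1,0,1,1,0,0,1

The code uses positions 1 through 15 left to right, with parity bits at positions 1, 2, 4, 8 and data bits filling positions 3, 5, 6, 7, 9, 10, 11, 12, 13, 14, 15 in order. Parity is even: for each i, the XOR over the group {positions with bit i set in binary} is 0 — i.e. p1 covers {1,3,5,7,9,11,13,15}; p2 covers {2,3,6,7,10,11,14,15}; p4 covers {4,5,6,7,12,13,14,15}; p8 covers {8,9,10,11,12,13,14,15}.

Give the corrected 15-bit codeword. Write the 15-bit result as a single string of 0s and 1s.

s1 (pos 1,3,5,7,9,11,13,15): 0⊕1⊕1⊕1⊕1⊕1⊕0⊕1 = 0
s2 (pos 2,3,6,7,10,11,14,15): 0⊕1⊕1⊕1⊕0⊕1⊕0⊕1 = 1
s4 (pos 4,5,6,7,12,13,14,15): 1⊕1⊕1⊕1⊕1⊕0⊕0⊕1 = 0
s8 (pos 8,9,10,11,12,13,14,15): 1⊕1⊕0⊕1⊕1⊕0⊕0⊕1 = 1
Syndrome s8…s1 = 1010 → error at position 10.
Flip position 10: 001111111011001 → 001111111111001

001111111111001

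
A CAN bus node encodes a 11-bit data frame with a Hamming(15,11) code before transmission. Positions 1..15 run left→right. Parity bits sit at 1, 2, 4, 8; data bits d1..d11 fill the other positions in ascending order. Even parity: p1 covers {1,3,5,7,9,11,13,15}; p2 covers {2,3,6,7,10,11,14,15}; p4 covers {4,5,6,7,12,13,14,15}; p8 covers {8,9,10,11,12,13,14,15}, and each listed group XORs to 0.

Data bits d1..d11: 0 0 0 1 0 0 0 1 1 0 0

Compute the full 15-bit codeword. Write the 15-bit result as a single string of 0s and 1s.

Place data at non-parity positions: p1 p2 0 p4 0 0 1 p8 0 0 0 1 1 0 0
p1 (pos 1,3,5,7,9,11,13,15): XOR of data positions = 0⊕0⊕1⊕0⊕0⊕1⊕0 = 0
p2 (pos 2,3,6,7,10,11,14,15): XOR of data positions = 0⊕0⊕1⊕0⊕0⊕0⊕0 = 1
p4 (pos 4,5,6,7,12,13,14,15): XOR of data positions = 0⊕0⊕1⊕1⊕1⊕0⊕0 = 1
p8 (pos 8,9,10,11,12,13,14,15): XOR of data positions = 0⊕0⊕0⊕1⊕1⊕0⊕0 = 0
Codeword: 010100100001100

010100100001100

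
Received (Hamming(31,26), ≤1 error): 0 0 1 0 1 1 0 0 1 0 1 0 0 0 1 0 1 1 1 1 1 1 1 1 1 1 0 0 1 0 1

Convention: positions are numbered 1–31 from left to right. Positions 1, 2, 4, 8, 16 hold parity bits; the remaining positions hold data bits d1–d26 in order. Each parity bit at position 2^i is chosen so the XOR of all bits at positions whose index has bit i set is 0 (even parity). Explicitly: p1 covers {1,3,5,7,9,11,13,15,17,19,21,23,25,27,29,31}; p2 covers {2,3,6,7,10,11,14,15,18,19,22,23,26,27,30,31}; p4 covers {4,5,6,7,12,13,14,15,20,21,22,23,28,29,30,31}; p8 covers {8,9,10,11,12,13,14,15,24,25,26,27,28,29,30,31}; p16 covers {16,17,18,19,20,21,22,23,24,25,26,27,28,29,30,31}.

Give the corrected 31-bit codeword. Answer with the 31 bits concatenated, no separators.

0011110010100010111111111100101

s1 (pos 1,3,5,7,9,11,13,15,17,19,21,23,25,27,29,31): 0⊕1⊕1⊕0⊕1⊕1⊕0⊕1⊕1⊕1⊕1⊕1⊕1⊕0⊕1⊕1 = 0
s2 (pos 2,3,6,7,10,11,14,15,18,19,22,23,26,27,30,31): 0⊕1⊕1⊕0⊕0⊕1⊕0⊕1⊕1⊕1⊕1⊕1⊕1⊕0⊕0⊕1 = 0
s4 (pos 4,5,6,7,12,13,14,15,20,21,22,23,28,29,30,31): 0⊕1⊕1⊕0⊕0⊕0⊕0⊕1⊕1⊕1⊕1⊕1⊕0⊕1⊕0⊕1 = 1
s8 (pos 8,9,10,11,12,13,14,15,24,25,26,27,28,29,30,31): 0⊕1⊕0⊕1⊕0⊕0⊕0⊕1⊕1⊕1⊕1⊕0⊕0⊕1⊕0⊕1 = 0
s16 (pos 16,17,18,19,20,21,22,23,24,25,26,27,28,29,30,31): 0⊕1⊕1⊕1⊕1⊕1⊕1⊕1⊕1⊕1⊕1⊕0⊕0⊕1⊕0⊕1 = 0
Syndrome s16…s1 = 00100 → error at position 4.
Flip position 4: 0010110010100010111111111100101 → 0011110010100010111111111100101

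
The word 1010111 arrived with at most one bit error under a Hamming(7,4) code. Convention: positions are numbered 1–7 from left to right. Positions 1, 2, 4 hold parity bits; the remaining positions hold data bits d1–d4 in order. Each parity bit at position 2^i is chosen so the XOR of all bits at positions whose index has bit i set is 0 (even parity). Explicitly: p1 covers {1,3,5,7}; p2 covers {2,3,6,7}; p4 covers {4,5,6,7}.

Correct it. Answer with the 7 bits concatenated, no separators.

1010101

s1 (pos 1,3,5,7): 1⊕1⊕1⊕1 = 0
s2 (pos 2,3,6,7): 0⊕1⊕1⊕1 = 1
s4 (pos 4,5,6,7): 0⊕1⊕1⊕1 = 1
Syndrome s4…s1 = 110 → error at position 6.
Flip position 6: 1010111 → 1010101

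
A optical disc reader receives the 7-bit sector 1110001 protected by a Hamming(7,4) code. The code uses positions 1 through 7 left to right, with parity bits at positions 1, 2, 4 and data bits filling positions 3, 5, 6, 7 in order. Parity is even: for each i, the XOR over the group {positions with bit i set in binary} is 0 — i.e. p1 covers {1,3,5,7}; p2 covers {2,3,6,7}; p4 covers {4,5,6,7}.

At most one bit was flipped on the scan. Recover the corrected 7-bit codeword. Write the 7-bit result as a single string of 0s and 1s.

1110000

s1 (pos 1,3,5,7): 1⊕1⊕0⊕1 = 1
s2 (pos 2,3,6,7): 1⊕1⊕0⊕1 = 1
s4 (pos 4,5,6,7): 0⊕0⊕0⊕1 = 1
Syndrome s4…s1 = 111 → error at position 7.
Flip position 7: 1110001 → 1110000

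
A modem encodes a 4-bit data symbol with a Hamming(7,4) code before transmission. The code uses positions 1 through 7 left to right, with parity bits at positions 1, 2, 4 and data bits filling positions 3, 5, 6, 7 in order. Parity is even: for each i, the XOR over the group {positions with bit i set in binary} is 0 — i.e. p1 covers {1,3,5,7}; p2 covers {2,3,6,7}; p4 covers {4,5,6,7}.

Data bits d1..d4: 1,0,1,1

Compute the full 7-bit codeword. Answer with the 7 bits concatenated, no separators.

0110011

Place data at non-parity positions: p1 p2 1 p4 0 1 1
p1 (pos 1,3,5,7): XOR of data positions = 1⊕0⊕1 = 0
p2 (pos 2,3,6,7): XOR of data positions = 1⊕1⊕1 = 1
p4 (pos 4,5,6,7): XOR of data positions = 0⊕1⊕1 = 0
Codeword: 0110011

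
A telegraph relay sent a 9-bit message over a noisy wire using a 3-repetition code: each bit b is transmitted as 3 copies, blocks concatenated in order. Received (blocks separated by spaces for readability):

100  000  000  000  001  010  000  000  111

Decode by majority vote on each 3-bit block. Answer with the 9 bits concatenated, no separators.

000000001

Block 1 (100): 1 one → 0
Block 2 (000): 0 ones → 0
Block 3 (000): 0 ones → 0
Block 4 (000): 0 ones → 0
Block 5 (001): 1 one → 0
Block 6 (010): 1 one → 0
Block 7 (000): 0 ones → 0
Block 8 (000): 0 ones → 0
Block 9 (111): 3 ones → 1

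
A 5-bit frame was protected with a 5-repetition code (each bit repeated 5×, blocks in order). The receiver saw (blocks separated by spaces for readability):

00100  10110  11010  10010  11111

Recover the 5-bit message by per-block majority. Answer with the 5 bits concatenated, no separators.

01101

Block 1 (00100): 1 one → 0
Block 2 (10110): 3 ones → 1
Block 3 (11010): 3 ones → 1
Block 4 (10010): 2 ones → 0
Block 5 (11111): 5 ones → 1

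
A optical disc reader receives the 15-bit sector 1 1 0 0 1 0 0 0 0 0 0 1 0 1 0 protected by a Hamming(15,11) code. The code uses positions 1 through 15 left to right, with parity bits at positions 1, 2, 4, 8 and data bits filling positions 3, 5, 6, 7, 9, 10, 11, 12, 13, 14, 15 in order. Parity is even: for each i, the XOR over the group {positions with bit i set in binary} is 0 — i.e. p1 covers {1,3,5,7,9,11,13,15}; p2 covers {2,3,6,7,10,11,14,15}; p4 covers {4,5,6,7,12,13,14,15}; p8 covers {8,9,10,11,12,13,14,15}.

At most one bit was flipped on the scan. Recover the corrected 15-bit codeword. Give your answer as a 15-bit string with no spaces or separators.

s1 (pos 1,3,5,7,9,11,13,15): 1⊕0⊕1⊕0⊕0⊕0⊕0⊕0 = 0
s2 (pos 2,3,6,7,10,11,14,15): 1⊕0⊕0⊕0⊕0⊕0⊕1⊕0 = 0
s4 (pos 4,5,6,7,12,13,14,15): 0⊕1⊕0⊕0⊕1⊕0⊕1⊕0 = 1
s8 (pos 8,9,10,11,12,13,14,15): 0⊕0⊕0⊕0⊕1⊕0⊕1⊕0 = 0
Syndrome s8…s1 = 0100 → error at position 4.
Flip position 4: 110010000001010 → 110110000001010

110110000001010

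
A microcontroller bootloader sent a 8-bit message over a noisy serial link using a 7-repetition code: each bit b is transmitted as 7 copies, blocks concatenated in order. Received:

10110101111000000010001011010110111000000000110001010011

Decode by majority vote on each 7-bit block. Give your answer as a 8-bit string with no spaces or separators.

11011001

Block 1 (1011010): 4 ones → 1
Block 2 (1111000): 4 ones → 1
Block 3 (0000100): 1 one → 0
Block 4 (0101101): 4 ones → 1
Block 5 (0110111): 5 ones → 1
Block 6 (0000000): 0 ones → 0
Block 7 (0011000): 2 ones → 0
Block 8 (1010011): 4 ones → 1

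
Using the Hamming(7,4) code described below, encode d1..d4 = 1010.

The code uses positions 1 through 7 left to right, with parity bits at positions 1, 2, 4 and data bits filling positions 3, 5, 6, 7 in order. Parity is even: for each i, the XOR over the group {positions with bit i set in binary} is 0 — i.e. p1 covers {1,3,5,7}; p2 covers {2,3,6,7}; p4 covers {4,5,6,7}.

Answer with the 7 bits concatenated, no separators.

Place data at non-parity positions: p1 p2 1 p4 0 1 0
p1 (pos 1,3,5,7): XOR of data positions = 1⊕0⊕0 = 1
p2 (pos 2,3,6,7): XOR of data positions = 1⊕1⊕0 = 0
p4 (pos 4,5,6,7): XOR of data positions = 0⊕1⊕0 = 1
Codeword: 1011010

1011010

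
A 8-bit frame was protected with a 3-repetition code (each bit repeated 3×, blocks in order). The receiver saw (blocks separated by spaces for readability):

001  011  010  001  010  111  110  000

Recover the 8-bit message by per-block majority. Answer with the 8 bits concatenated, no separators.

01000110

Block 1 (001): 1 one → 0
Block 2 (011): 2 ones → 1
Block 3 (010): 1 one → 0
Block 4 (001): 1 one → 0
Block 5 (010): 1 one → 0
Block 6 (111): 3 ones → 1
Block 7 (110): 2 ones → 1
Block 8 (000): 0 ones → 0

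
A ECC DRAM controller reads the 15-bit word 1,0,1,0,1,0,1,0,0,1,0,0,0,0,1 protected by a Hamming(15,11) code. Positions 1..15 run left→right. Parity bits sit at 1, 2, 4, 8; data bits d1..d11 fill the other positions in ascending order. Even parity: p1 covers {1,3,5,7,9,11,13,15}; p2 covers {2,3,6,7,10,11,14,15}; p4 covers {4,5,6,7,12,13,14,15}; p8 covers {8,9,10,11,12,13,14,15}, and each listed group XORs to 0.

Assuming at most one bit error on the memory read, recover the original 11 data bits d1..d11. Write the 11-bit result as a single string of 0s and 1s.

10010100001

s1 (pos 1,3,5,7,9,11,13,15): 1⊕1⊕1⊕1⊕0⊕0⊕0⊕1 = 1
s2 (pos 2,3,6,7,10,11,14,15): 0⊕1⊕0⊕1⊕1⊕0⊕0⊕1 = 0
s4 (pos 4,5,6,7,12,13,14,15): 0⊕1⊕0⊕1⊕0⊕0⊕0⊕1 = 1
s8 (pos 8,9,10,11,12,13,14,15): 0⊕0⊕1⊕0⊕0⊕0⊕0⊕1 = 0
Syndrome s8…s1 = 0101 → error at position 5.
Flip position 5: 101010100100001 → 101000100100001
Read data bits from positions 3,5,6,7,9,10,11,12,13,14,15: 10010100001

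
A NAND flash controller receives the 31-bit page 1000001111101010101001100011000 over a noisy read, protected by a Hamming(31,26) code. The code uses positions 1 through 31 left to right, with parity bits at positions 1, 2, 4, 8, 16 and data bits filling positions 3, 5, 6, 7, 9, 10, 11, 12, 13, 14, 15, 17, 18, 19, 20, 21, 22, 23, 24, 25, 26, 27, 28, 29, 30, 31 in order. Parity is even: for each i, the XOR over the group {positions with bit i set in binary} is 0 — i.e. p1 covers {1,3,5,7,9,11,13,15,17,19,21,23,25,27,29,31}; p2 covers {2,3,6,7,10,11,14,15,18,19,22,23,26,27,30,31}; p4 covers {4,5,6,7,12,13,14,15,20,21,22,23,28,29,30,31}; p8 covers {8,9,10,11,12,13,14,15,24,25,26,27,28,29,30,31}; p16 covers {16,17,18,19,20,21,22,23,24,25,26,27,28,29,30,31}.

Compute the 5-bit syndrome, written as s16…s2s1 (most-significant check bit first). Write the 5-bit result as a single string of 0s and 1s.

s1 (pos 1,3,5,7,9,11,13,15,17,19,21,23,25,27,29,31): 1⊕0⊕0⊕1⊕1⊕1⊕1⊕1⊕1⊕1⊕0⊕1⊕0⊕1⊕0⊕0 = 0
s2 (pos 2,3,6,7,10,11,14,15,18,19,22,23,26,27,30,31): 0⊕0⊕0⊕1⊕1⊕1⊕0⊕1⊕0⊕1⊕1⊕1⊕0⊕1⊕0⊕0 = 0
s4 (pos 4,5,6,7,12,13,14,15,20,21,22,23,28,29,30,31): 0⊕0⊕0⊕1⊕0⊕1⊕0⊕1⊕0⊕0⊕1⊕1⊕1⊕0⊕0⊕0 = 0
s8 (pos 8,9,10,11,12,13,14,15,24,25,26,27,28,29,30,31): 1⊕1⊕1⊕1⊕0⊕1⊕0⊕1⊕0⊕0⊕0⊕1⊕1⊕0⊕0⊕0 = 0
s16 (pos 16,17,18,19,20,21,22,23,24,25,26,27,28,29,30,31): 0⊕1⊕0⊕1⊕0⊕0⊕1⊕1⊕0⊕0⊕0⊕1⊕1⊕0⊕0⊕0 = 0
Syndrome s16…s1 = 00000 → no error.

00000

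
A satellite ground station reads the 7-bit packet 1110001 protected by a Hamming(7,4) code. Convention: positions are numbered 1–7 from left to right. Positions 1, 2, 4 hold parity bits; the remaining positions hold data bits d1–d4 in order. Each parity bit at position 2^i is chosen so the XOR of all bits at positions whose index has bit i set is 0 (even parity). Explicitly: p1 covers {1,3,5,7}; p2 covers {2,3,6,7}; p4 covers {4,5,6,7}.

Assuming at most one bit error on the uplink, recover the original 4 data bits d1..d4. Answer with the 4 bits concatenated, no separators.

s1 (pos 1,3,5,7): 1⊕1⊕0⊕1 = 1
s2 (pos 2,3,6,7): 1⊕1⊕0⊕1 = 1
s4 (pos 4,5,6,7): 0⊕0⊕0⊕1 = 1
Syndrome s4…s1 = 111 → error at position 7.
Flip position 7: 1110001 → 1110000
Read data bits from positions 3,5,6,7: 1000

1000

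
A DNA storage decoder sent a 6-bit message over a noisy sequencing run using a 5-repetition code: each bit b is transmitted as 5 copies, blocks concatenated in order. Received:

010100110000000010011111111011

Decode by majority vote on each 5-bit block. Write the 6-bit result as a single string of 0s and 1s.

000011

Block 1 (01010): 2 ones → 0
Block 2 (01100): 2 ones → 0
Block 3 (00000): 0 ones → 0
Block 4 (01001): 2 ones → 0
Block 5 (11111): 5 ones → 1
Block 6 (11011): 4 ones → 1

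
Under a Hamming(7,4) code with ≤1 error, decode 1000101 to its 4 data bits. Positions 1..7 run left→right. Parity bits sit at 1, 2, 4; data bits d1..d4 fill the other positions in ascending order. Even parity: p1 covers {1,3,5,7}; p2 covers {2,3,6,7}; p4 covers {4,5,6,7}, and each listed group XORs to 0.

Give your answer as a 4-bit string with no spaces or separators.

1101

s1 (pos 1,3,5,7): 1⊕0⊕1⊕1 = 1
s2 (pos 2,3,6,7): 0⊕0⊕0⊕1 = 1
s4 (pos 4,5,6,7): 0⊕1⊕0⊕1 = 0
Syndrome s4…s1 = 011 → error at position 3.
Flip position 3: 1000101 → 1010101
Read data bits from positions 3,5,6,7: 1101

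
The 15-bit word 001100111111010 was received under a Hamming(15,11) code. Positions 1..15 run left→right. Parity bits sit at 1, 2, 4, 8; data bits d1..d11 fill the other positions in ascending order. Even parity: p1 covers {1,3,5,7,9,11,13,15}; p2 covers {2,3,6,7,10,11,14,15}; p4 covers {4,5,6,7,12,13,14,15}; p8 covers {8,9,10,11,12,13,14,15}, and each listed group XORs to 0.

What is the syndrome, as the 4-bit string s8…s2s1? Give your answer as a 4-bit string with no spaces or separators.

0010

s1 (pos 1,3,5,7,9,11,13,15): 0⊕1⊕0⊕1⊕1⊕1⊕0⊕0 = 0
s2 (pos 2,3,6,7,10,11,14,15): 0⊕1⊕0⊕1⊕1⊕1⊕1⊕0 = 1
s4 (pos 4,5,6,7,12,13,14,15): 1⊕0⊕0⊕1⊕1⊕0⊕1⊕0 = 0
s8 (pos 8,9,10,11,12,13,14,15): 1⊕1⊕1⊕1⊕1⊕0⊕1⊕0 = 0
Syndrome s8…s1 = 0010 → error at position 2.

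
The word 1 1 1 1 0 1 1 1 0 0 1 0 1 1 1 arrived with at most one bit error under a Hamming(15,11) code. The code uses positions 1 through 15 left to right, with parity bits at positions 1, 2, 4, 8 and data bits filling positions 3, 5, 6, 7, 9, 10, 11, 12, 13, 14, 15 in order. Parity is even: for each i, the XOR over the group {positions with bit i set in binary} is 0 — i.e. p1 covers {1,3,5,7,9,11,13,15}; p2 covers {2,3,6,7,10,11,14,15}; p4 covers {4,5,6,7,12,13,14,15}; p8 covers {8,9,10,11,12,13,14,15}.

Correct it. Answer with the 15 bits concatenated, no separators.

111101110110111

s1 (pos 1,3,5,7,9,11,13,15): 1⊕1⊕0⊕1⊕0⊕1⊕1⊕1 = 0
s2 (pos 2,3,6,7,10,11,14,15): 1⊕1⊕1⊕1⊕0⊕1⊕1⊕1 = 1
s4 (pos 4,5,6,7,12,13,14,15): 1⊕0⊕1⊕1⊕0⊕1⊕1⊕1 = 0
s8 (pos 8,9,10,11,12,13,14,15): 1⊕0⊕0⊕1⊕0⊕1⊕1⊕1 = 1
Syndrome s8…s1 = 1010 → error at position 10.
Flip position 10: 111101110010111 → 111101110110111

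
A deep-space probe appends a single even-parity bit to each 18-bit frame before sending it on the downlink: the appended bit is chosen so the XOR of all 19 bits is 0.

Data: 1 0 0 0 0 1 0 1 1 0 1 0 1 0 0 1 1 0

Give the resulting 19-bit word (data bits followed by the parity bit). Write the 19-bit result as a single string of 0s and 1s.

1000010110101001100

XOR of the 18 data bits: 1⊕0⊕0⊕0⊕0⊕1⊕0⊕1⊕1⊕0⊕1⊕0⊕1⊕0⊕0⊕1⊕1⊕0 = 0
Parity bit = 0 (so all 19 bits XOR to 0).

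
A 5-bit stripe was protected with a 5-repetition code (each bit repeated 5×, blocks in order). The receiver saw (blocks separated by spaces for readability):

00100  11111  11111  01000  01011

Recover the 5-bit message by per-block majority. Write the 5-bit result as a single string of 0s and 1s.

Block 1 (00100): 1 one → 0
Block 2 (11111): 5 ones → 1
Block 3 (11111): 5 ones → 1
Block 4 (01000): 1 one → 0
Block 5 (01011): 3 ones → 1

01101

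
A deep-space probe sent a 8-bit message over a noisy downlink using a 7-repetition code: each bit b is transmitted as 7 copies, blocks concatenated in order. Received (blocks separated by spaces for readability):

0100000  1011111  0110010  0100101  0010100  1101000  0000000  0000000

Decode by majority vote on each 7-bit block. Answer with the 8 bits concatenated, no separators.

Block 1 (0100000): 1 one → 0
Block 2 (1011111): 6 ones → 1
Block 3 (0110010): 3 ones → 0
Block 4 (0100101): 3 ones → 0
Block 5 (0010100): 2 ones → 0
Block 6 (1101000): 3 ones → 0
Block 7 (0000000): 0 ones → 0
Block 8 (0000000): 0 ones → 0

01000000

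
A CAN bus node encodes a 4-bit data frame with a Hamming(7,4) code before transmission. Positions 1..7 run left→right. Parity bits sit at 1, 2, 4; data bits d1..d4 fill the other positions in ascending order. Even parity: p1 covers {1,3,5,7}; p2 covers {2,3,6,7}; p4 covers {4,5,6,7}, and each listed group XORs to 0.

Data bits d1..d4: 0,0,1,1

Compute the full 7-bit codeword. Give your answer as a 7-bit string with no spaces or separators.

Place data at non-parity positions: p1 p2 0 p4 0 1 1
p1 (pos 1,3,5,7): XOR of data positions = 0⊕0⊕1 = 1
p2 (pos 2,3,6,7): XOR of data positions = 0⊕1⊕1 = 0
p4 (pos 4,5,6,7): XOR of data positions = 0⊕1⊕1 = 0
Codeword: 1000011

1000011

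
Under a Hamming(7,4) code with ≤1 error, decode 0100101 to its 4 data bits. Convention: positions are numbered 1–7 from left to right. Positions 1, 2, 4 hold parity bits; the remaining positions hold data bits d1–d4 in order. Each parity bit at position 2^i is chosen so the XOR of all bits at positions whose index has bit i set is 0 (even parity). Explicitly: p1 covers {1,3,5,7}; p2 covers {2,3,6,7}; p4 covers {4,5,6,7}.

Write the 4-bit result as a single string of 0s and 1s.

s1 (pos 1,3,5,7): 0⊕0⊕1⊕1 = 0
s2 (pos 2,3,6,7): 1⊕0⊕0⊕1 = 0
s4 (pos 4,5,6,7): 0⊕1⊕0⊕1 = 0
Syndrome s4…s1 = 000 → no error.
Read data bits from positions 3,5,6,7: 0101

0101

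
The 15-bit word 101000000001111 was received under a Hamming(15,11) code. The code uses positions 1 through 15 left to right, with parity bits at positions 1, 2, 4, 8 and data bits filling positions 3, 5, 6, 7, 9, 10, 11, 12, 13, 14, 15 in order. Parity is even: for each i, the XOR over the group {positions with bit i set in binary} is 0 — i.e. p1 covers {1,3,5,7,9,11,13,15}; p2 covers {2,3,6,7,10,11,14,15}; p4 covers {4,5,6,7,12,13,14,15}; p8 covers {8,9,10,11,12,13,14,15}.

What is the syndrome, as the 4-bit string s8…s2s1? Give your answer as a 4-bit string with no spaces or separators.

0010

s1 (pos 1,3,5,7,9,11,13,15): 1⊕1⊕0⊕0⊕0⊕0⊕1⊕1 = 0
s2 (pos 2,3,6,7,10,11,14,15): 0⊕1⊕0⊕0⊕0⊕0⊕1⊕1 = 1
s4 (pos 4,5,6,7,12,13,14,15): 0⊕0⊕0⊕0⊕1⊕1⊕1⊕1 = 0
s8 (pos 8,9,10,11,12,13,14,15): 0⊕0⊕0⊕0⊕1⊕1⊕1⊕1 = 0
Syndrome s8…s1 = 0010 → error at position 2.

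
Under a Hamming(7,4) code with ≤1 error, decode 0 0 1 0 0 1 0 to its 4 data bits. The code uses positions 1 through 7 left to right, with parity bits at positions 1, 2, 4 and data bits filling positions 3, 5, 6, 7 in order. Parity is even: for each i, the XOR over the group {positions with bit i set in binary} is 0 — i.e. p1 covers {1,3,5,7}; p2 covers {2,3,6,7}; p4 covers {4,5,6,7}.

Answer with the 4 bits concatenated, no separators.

1110

s1 (pos 1,3,5,7): 0⊕1⊕0⊕0 = 1
s2 (pos 2,3,6,7): 0⊕1⊕1⊕0 = 0
s4 (pos 4,5,6,7): 0⊕0⊕1⊕0 = 1
Syndrome s4…s1 = 101 → error at position 5.
Flip position 5: 0010010 → 0010110
Read data bits from positions 3,5,6,7: 1110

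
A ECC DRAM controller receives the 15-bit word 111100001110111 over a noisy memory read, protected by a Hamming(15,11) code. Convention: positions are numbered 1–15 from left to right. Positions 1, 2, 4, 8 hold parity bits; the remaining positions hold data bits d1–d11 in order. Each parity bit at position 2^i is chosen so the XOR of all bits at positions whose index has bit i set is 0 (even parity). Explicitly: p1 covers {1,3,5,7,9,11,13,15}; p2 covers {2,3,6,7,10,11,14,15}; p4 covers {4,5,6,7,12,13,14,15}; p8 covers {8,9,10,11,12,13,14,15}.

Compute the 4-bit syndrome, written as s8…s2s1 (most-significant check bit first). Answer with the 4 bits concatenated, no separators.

0000

s1 (pos 1,3,5,7,9,11,13,15): 1⊕1⊕0⊕0⊕1⊕1⊕1⊕1 = 0
s2 (pos 2,3,6,7,10,11,14,15): 1⊕1⊕0⊕0⊕1⊕1⊕1⊕1 = 0
s4 (pos 4,5,6,7,12,13,14,15): 1⊕0⊕0⊕0⊕0⊕1⊕1⊕1 = 0
s8 (pos 8,9,10,11,12,13,14,15): 0⊕1⊕1⊕1⊕0⊕1⊕1⊕1 = 0
Syndrome s8…s1 = 0000 → no error.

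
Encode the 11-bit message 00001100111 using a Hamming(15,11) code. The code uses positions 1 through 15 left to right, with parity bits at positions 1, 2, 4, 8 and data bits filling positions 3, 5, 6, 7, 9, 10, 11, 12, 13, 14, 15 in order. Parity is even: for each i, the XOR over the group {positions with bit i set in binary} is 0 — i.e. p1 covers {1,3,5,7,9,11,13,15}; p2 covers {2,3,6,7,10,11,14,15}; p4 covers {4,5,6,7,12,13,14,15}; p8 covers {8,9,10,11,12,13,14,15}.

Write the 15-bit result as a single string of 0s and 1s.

110100011100111

Place data at non-parity positions: p1 p2 0 p4 0 0 0 p8 1 1 0 0 1 1 1
p1 (pos 1,3,5,7,9,11,13,15): XOR of data positions = 0⊕0⊕0⊕1⊕0⊕1⊕1 = 1
p2 (pos 2,3,6,7,10,11,14,15): XOR of data positions = 0⊕0⊕0⊕1⊕0⊕1⊕1 = 1
p4 (pos 4,5,6,7,12,13,14,15): XOR of data positions = 0⊕0⊕0⊕0⊕1⊕1⊕1 = 1
p8 (pos 8,9,10,11,12,13,14,15): XOR of data positions = 1⊕1⊕0⊕0⊕1⊕1⊕1 = 1
Codeword: 110100011100111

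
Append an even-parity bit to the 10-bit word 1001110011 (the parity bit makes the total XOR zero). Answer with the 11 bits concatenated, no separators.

XOR of the 10 data bits: 1⊕0⊕0⊕1⊕1⊕1⊕0⊕0⊕1⊕1 = 0
Parity bit = 0 (so all 11 bits XOR to 0).

10011100110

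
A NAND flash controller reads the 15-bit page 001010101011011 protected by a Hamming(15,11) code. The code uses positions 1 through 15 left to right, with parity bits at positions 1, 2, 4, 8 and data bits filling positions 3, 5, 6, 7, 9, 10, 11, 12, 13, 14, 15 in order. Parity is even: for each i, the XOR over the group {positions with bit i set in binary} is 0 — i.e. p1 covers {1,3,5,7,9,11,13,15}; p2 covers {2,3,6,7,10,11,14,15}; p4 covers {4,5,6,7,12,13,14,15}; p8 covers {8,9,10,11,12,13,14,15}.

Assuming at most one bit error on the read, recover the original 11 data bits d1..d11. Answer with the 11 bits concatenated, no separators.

11011011001

s1 (pos 1,3,5,7,9,11,13,15): 0⊕1⊕1⊕1⊕1⊕1⊕0⊕1 = 0
s2 (pos 2,3,6,7,10,11,14,15): 0⊕1⊕0⊕1⊕0⊕1⊕1⊕1 = 1
s4 (pos 4,5,6,7,12,13,14,15): 0⊕1⊕0⊕1⊕1⊕0⊕1⊕1 = 1
s8 (pos 8,9,10,11,12,13,14,15): 0⊕1⊕0⊕1⊕1⊕0⊕1⊕1 = 1
Syndrome s8…s1 = 1110 → error at position 14.
Flip position 14: 001010101011011 → 001010101011001
Read data bits from positions 3,5,6,7,9,10,11,12,13,14,15: 11011011001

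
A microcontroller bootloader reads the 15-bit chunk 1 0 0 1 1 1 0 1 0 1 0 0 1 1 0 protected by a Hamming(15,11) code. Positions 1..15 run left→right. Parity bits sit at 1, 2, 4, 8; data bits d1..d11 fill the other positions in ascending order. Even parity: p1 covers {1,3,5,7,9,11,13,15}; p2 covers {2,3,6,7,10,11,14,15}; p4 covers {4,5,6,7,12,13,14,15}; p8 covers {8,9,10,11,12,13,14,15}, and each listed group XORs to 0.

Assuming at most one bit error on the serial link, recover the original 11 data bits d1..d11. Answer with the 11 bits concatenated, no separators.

s1 (pos 1,3,5,7,9,11,13,15): 1⊕0⊕1⊕0⊕0⊕0⊕1⊕0 = 1
s2 (pos 2,3,6,7,10,11,14,15): 0⊕0⊕1⊕0⊕1⊕0⊕1⊕0 = 1
s4 (pos 4,5,6,7,12,13,14,15): 1⊕1⊕1⊕0⊕0⊕1⊕1⊕0 = 1
s8 (pos 8,9,10,11,12,13,14,15): 1⊕0⊕1⊕0⊕0⊕1⊕1⊕0 = 0
Syndrome s8…s1 = 0111 → error at position 7.
Flip position 7: 100111010100110 → 100111110100110
Read data bits from positions 3,5,6,7,9,10,11,12,13,14,15: 01110100110

01110100110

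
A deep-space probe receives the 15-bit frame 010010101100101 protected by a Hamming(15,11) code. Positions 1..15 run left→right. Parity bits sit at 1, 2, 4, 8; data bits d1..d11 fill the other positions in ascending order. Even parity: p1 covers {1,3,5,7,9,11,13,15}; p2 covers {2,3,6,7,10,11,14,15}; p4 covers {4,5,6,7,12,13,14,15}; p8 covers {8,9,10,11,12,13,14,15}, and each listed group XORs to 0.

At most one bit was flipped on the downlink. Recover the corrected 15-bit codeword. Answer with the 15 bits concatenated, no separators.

110010101100101

s1 (pos 1,3,5,7,9,11,13,15): 0⊕0⊕1⊕1⊕1⊕0⊕1⊕1 = 1
s2 (pos 2,3,6,7,10,11,14,15): 1⊕0⊕0⊕1⊕1⊕0⊕0⊕1 = 0
s4 (pos 4,5,6,7,12,13,14,15): 0⊕1⊕0⊕1⊕0⊕1⊕0⊕1 = 0
s8 (pos 8,9,10,11,12,13,14,15): 0⊕1⊕1⊕0⊕0⊕1⊕0⊕1 = 0
Syndrome s8…s1 = 0001 → error at position 1.
Flip position 1: 010010101100101 → 110010101100101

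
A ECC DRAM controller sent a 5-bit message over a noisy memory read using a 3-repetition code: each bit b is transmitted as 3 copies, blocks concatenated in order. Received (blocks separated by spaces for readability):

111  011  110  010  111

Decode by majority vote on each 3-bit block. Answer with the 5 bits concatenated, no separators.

Block 1 (111): 3 ones → 1
Block 2 (011): 2 ones → 1
Block 3 (110): 2 ones → 1
Block 4 (010): 1 one → 0
Block 5 (111): 3 ones → 1

11101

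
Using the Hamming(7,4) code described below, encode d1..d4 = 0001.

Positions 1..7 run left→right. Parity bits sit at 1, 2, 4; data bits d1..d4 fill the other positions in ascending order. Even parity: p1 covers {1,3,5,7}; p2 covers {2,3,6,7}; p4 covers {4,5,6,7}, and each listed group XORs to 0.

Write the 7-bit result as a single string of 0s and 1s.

1101001

Place data at non-parity positions: p1 p2 0 p4 0 0 1
p1 (pos 1,3,5,7): XOR of data positions = 0⊕0⊕1 = 1
p2 (pos 2,3,6,7): XOR of data positions = 0⊕0⊕1 = 1
p4 (pos 4,5,6,7): XOR of data positions = 0⊕0⊕1 = 1
Codeword: 1101001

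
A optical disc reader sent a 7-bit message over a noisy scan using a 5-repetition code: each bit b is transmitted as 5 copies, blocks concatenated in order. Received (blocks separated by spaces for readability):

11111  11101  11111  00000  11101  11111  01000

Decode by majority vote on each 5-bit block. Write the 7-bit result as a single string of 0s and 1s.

1110110

Block 1 (11111): 5 ones → 1
Block 2 (11101): 4 ones → 1
Block 3 (11111): 5 ones → 1
Block 4 (00000): 0 ones → 0
Block 5 (11101): 4 ones → 1
Block 6 (11111): 5 ones → 1
Block 7 (01000): 1 one → 0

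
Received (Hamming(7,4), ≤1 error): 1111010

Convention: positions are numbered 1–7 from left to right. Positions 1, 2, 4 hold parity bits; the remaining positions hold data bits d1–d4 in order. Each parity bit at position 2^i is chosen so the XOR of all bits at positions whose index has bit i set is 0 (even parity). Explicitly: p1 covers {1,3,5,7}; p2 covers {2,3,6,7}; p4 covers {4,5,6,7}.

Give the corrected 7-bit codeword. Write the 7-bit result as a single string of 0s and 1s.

1011010

s1 (pos 1,3,5,7): 1⊕1⊕0⊕0 = 0
s2 (pos 2,3,6,7): 1⊕1⊕1⊕0 = 1
s4 (pos 4,5,6,7): 1⊕0⊕1⊕0 = 0
Syndrome s4…s1 = 010 → error at position 2.
Flip position 2: 1111010 → 1011010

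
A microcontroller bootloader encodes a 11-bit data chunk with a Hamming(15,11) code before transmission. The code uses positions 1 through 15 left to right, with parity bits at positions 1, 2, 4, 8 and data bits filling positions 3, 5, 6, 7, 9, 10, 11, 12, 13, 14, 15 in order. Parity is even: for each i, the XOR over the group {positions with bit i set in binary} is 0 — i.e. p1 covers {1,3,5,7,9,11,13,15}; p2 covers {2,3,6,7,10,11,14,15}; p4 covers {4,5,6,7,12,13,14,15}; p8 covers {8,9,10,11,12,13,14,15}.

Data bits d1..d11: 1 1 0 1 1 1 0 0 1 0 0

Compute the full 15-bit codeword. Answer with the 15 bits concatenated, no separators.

111110111100100

Place data at non-parity positions: p1 p2 1 p4 1 0 1 p8 1 1 0 0 1 0 0
p1 (pos 1,3,5,7,9,11,13,15): XOR of data positions = 1⊕1⊕1⊕1⊕0⊕1⊕0 = 1
p2 (pos 2,3,6,7,10,11,14,15): XOR of data positions = 1⊕0⊕1⊕1⊕0⊕0⊕0 = 1
p4 (pos 4,5,6,7,12,13,14,15): XOR of data positions = 1⊕0⊕1⊕0⊕1⊕0⊕0 = 1
p8 (pos 8,9,10,11,12,13,14,15): XOR of data positions = 1⊕1⊕0⊕0⊕1⊕0⊕0 = 1
Codeword: 111110111100100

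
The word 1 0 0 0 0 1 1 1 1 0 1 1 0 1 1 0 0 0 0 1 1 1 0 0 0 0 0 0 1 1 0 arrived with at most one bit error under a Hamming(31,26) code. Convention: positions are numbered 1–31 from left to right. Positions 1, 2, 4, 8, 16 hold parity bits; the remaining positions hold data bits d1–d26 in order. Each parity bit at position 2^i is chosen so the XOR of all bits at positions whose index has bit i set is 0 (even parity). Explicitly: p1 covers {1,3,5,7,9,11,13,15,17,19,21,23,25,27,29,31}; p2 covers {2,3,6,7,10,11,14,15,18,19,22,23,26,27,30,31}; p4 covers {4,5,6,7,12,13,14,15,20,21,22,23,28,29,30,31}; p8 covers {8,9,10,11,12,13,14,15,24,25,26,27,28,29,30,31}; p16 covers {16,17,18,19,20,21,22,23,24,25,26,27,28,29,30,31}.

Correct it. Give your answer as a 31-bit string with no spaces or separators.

1000011110110110001111000000110

s1 (pos 1,3,5,7,9,11,13,15,17,19,21,23,25,27,29,31): 1⊕0⊕0⊕1⊕1⊕1⊕0⊕1⊕0⊕0⊕1⊕0⊕0⊕0⊕1⊕0 = 1
s2 (pos 2,3,6,7,10,11,14,15,18,19,22,23,26,27,30,31): 0⊕0⊕1⊕1⊕0⊕1⊕1⊕1⊕0⊕0⊕1⊕0⊕0⊕0⊕1⊕0 = 1
s4 (pos 4,5,6,7,12,13,14,15,20,21,22,23,28,29,30,31): 0⊕0⊕1⊕1⊕1⊕0⊕1⊕1⊕1⊕1⊕1⊕0⊕0⊕1⊕1⊕0 = 0
s8 (pos 8,9,10,11,12,13,14,15,24,25,26,27,28,29,30,31): 1⊕1⊕0⊕1⊕1⊕0⊕1⊕1⊕0⊕0⊕0⊕0⊕0⊕1⊕1⊕0 = 0
s16 (pos 16,17,18,19,20,21,22,23,24,25,26,27,28,29,30,31): 0⊕0⊕0⊕0⊕1⊕1⊕1⊕0⊕0⊕0⊕0⊕0⊕0⊕1⊕1⊕0 = 1
Syndrome s16…s1 = 10011 → error at position 19.
Flip position 19: 1000011110110110000111000000110 → 1000011110110110001111000000110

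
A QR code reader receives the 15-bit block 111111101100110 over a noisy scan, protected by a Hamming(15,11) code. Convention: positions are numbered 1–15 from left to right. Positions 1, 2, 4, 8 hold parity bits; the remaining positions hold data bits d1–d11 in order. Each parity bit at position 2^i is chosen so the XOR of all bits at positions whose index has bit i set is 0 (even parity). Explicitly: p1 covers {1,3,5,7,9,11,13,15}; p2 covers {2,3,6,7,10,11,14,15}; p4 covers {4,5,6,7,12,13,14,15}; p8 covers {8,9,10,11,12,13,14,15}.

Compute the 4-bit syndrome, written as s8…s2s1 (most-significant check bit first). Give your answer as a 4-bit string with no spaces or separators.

s1 (pos 1,3,5,7,9,11,13,15): 1⊕1⊕1⊕1⊕1⊕0⊕1⊕0 = 0
s2 (pos 2,3,6,7,10,11,14,15): 1⊕1⊕1⊕1⊕1⊕0⊕1⊕0 = 0
s4 (pos 4,5,6,7,12,13,14,15): 1⊕1⊕1⊕1⊕0⊕1⊕1⊕0 = 0
s8 (pos 8,9,10,11,12,13,14,15): 0⊕1⊕1⊕0⊕0⊕1⊕1⊕0 = 0
Syndrome s8…s1 = 0000 → no error.

0000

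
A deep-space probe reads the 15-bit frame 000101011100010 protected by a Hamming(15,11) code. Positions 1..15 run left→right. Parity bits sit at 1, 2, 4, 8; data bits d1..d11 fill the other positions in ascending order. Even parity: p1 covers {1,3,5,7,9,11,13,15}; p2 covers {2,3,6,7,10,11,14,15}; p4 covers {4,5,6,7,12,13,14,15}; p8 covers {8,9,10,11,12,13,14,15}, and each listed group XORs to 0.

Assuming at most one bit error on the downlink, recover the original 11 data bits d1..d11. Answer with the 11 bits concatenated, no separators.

00111100010

s1 (pos 1,3,5,7,9,11,13,15): 0⊕0⊕0⊕0⊕1⊕0⊕0⊕0 = 1
s2 (pos 2,3,6,7,10,11,14,15): 0⊕0⊕1⊕0⊕1⊕0⊕1⊕0 = 1
s4 (pos 4,5,6,7,12,13,14,15): 1⊕0⊕1⊕0⊕0⊕0⊕1⊕0 = 1
s8 (pos 8,9,10,11,12,13,14,15): 1⊕1⊕1⊕0⊕0⊕0⊕1⊕0 = 0
Syndrome s8…s1 = 0111 → error at position 7.
Flip position 7: 000101011100010 → 000101111100010
Read data bits from positions 3,5,6,7,9,10,11,12,13,14,15: 00111100010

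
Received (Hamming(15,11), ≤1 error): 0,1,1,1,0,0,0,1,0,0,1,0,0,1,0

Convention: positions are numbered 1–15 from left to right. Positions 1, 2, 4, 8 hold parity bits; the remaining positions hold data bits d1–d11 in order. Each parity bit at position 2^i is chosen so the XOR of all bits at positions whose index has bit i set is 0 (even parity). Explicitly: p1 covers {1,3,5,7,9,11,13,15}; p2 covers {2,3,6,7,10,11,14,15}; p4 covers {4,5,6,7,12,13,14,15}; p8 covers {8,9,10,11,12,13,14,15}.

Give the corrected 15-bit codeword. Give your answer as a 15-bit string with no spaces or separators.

011100000010010

s1 (pos 1,3,5,7,9,11,13,15): 0⊕1⊕0⊕0⊕0⊕1⊕0⊕0 = 0
s2 (pos 2,3,6,7,10,11,14,15): 1⊕1⊕0⊕0⊕0⊕1⊕1⊕0 = 0
s4 (pos 4,5,6,7,12,13,14,15): 1⊕0⊕0⊕0⊕0⊕0⊕1⊕0 = 0
s8 (pos 8,9,10,11,12,13,14,15): 1⊕0⊕0⊕1⊕0⊕0⊕1⊕0 = 1
Syndrome s8…s1 = 1000 → error at position 8.
Flip position 8: 011100010010010 → 011100000010010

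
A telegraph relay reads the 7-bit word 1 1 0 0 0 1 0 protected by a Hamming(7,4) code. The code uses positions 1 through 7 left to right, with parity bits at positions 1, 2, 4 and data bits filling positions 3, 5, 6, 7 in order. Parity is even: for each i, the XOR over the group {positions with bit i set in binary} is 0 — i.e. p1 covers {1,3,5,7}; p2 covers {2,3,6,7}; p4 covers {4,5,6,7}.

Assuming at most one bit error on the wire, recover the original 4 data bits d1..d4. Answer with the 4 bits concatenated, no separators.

s1 (pos 1,3,5,7): 1⊕0⊕0⊕0 = 1
s2 (pos 2,3,6,7): 1⊕0⊕1⊕0 = 0
s4 (pos 4,5,6,7): 0⊕0⊕1⊕0 = 1
Syndrome s4…s1 = 101 → error at position 5.
Flip position 5: 1100010 → 1100110
Read data bits from positions 3,5,6,7: 0110

0110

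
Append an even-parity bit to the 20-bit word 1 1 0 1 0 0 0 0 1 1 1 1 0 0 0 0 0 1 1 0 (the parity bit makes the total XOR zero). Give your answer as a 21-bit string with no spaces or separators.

XOR of the 20 data bits: 1⊕1⊕0⊕1⊕0⊕0⊕0⊕0⊕1⊕1⊕1⊕1⊕0⊕0⊕0⊕0⊕0⊕1⊕1⊕0 = 1
Parity bit = 1 (so all 21 bits XOR to 0).

110100001111000001101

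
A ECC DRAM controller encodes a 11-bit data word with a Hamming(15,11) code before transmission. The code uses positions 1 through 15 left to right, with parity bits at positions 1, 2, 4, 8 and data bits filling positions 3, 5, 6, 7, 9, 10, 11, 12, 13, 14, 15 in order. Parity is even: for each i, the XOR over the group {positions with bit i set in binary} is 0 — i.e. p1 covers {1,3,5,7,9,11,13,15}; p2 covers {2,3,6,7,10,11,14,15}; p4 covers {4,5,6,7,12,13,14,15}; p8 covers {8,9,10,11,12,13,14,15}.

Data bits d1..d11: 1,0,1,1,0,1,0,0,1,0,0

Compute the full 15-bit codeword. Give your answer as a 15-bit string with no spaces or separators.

Place data at non-parity positions: p1 p2 1 p4 0 1 1 p8 0 1 0 0 1 0 0
p1 (pos 1,3,5,7,9,11,13,15): XOR of data positions = 1⊕0⊕1⊕0⊕0⊕1⊕0 = 1
p2 (pos 2,3,6,7,10,11,14,15): XOR of data positions = 1⊕1⊕1⊕1⊕0⊕0⊕0 = 0
p4 (pos 4,5,6,7,12,13,14,15): XOR of data positions = 0⊕1⊕1⊕0⊕1⊕0⊕0 = 1
p8 (pos 8,9,10,11,12,13,14,15): XOR of data positions = 0⊕1⊕0⊕0⊕1⊕0⊕0 = 0
Codeword: 101101100100100

101101100100100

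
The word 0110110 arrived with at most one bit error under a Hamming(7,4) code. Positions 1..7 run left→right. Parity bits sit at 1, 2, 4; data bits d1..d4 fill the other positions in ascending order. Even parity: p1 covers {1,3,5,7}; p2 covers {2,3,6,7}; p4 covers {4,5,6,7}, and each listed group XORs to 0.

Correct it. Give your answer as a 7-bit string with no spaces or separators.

0010110

s1 (pos 1,3,5,7): 0⊕1⊕1⊕0 = 0
s2 (pos 2,3,6,7): 1⊕1⊕1⊕0 = 1
s4 (pos 4,5,6,7): 0⊕1⊕1⊕0 = 0
Syndrome s4…s1 = 010 → error at position 2.
Flip position 2: 0110110 → 0010110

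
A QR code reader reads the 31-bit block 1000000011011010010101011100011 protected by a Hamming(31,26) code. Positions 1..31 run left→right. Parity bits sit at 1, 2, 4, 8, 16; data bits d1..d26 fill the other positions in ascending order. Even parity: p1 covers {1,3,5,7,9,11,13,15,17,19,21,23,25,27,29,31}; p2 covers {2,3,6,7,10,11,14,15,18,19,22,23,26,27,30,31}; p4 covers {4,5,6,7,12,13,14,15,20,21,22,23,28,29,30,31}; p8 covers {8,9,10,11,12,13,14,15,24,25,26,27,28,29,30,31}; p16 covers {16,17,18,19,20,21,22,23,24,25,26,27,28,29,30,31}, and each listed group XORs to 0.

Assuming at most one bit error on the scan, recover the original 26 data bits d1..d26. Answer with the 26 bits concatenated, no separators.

s1 (pos 1,3,5,7,9,11,13,15,17,19,21,23,25,27,29,31): 1⊕0⊕0⊕0⊕1⊕0⊕1⊕1⊕0⊕0⊕0⊕0⊕1⊕0⊕0⊕1 = 0
s2 (pos 2,3,6,7,10,11,14,15,18,19,22,23,26,27,30,31): 0⊕0⊕0⊕0⊕1⊕0⊕0⊕1⊕1⊕0⊕1⊕0⊕1⊕0⊕1⊕1 = 1
s4 (pos 4,5,6,7,12,13,14,15,20,21,22,23,28,29,30,31): 0⊕0⊕0⊕0⊕1⊕1⊕0⊕1⊕1⊕0⊕1⊕0⊕0⊕0⊕1⊕1 = 1
s8 (pos 8,9,10,11,12,13,14,15,24,25,26,27,28,29,30,31): 0⊕1⊕1⊕0⊕1⊕1⊕0⊕1⊕1⊕1⊕1⊕0⊕0⊕0⊕1⊕1 = 0
s16 (pos 16,17,18,19,20,21,22,23,24,25,26,27,28,29,30,31): 0⊕0⊕1⊕0⊕1⊕0⊕1⊕0⊕1⊕1⊕1⊕0⊕0⊕0⊕1⊕1 = 0
Syndrome s16…s1 = 00110 → error at position 6.
Flip position 6: 1000000011011010010101011100011 → 1000010011011010010101011100011
Read data bits from positions 3,5,6,7,9,10,11,12,13,14,15,17,18,19,20,21,22,23,24,25,26,27,28,29,30,31: 00101101101010101011100011

00101101101010101011100011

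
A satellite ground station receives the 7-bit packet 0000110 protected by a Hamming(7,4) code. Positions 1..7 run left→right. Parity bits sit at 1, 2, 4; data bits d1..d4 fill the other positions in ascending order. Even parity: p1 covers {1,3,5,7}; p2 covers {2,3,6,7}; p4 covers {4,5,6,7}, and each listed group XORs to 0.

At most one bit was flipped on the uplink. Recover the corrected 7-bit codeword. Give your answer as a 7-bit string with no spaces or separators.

0010110

s1 (pos 1,3,5,7): 0⊕0⊕1⊕0 = 1
s2 (pos 2,3,6,7): 0⊕0⊕1⊕0 = 1
s4 (pos 4,5,6,7): 0⊕1⊕1⊕0 = 0
Syndrome s4…s1 = 011 → error at position 3.
Flip position 3: 0000110 → 0010110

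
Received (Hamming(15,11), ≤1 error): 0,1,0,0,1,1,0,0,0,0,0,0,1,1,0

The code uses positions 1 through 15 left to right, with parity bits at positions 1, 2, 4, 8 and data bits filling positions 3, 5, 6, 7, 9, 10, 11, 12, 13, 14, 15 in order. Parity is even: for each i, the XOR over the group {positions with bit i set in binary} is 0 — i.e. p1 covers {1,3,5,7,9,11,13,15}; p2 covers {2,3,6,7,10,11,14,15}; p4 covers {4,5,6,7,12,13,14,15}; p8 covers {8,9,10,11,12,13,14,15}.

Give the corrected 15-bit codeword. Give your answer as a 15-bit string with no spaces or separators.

000011000000110

s1 (pos 1,3,5,7,9,11,13,15): 0⊕0⊕1⊕0⊕0⊕0⊕1⊕0 = 0
s2 (pos 2,3,6,7,10,11,14,15): 1⊕0⊕1⊕0⊕0⊕0⊕1⊕0 = 1
s4 (pos 4,5,6,7,12,13,14,15): 0⊕1⊕1⊕0⊕0⊕1⊕1⊕0 = 0
s8 (pos 8,9,10,11,12,13,14,15): 0⊕0⊕0⊕0⊕0⊕1⊕1⊕0 = 0
Syndrome s8…s1 = 0010 → error at position 2.
Flip position 2: 010011000000110 → 000011000000110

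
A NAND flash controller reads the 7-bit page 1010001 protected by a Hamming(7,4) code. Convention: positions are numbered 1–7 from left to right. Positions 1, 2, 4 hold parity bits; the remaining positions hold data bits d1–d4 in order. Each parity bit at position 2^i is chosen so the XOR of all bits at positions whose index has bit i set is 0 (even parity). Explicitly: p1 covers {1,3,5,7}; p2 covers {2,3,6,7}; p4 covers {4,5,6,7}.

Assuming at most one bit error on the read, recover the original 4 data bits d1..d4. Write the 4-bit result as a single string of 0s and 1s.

1101

s1 (pos 1,3,5,7): 1⊕1⊕0⊕1 = 1
s2 (pos 2,3,6,7): 0⊕1⊕0⊕1 = 0
s4 (pos 4,5,6,7): 0⊕0⊕0⊕1 = 1
Syndrome s4…s1 = 101 → error at position 5.
Flip position 5: 1010001 → 1010101
Read data bits from positions 3,5,6,7: 1101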